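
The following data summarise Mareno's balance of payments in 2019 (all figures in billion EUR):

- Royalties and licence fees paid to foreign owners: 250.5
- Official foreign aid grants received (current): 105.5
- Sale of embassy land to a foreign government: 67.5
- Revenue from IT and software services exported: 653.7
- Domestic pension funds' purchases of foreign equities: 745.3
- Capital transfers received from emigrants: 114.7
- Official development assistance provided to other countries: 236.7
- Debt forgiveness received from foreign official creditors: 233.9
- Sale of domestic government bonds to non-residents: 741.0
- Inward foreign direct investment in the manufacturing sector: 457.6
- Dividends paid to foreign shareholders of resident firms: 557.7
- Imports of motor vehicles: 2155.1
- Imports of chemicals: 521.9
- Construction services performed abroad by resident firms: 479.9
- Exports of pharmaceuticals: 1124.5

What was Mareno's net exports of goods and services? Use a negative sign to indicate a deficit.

-669.4

Goods: -2155.1 + 1124.5 - 521.9 = -1552.5
Services: 653.7 - 250.5 + 479.9 = 883.1
Trade balance = -1552.5 + 883.1 = -669.4
(Excluded from the trade balance — secondary income: official foreign aid grants received (current) 105.5, official development assistance provided to other countries 236.7; capital account: sale of embassy land to a foreign government 67.5, capital transfers received from emigrants 114.7, debt forgiveness received from foreign official creditors 233.9; financial account: domestic pension funds' purchases of foreign equities 745.3, sale of domestic government bonds to non-residents 741.0, inward foreign direct investment in the manufacturing sector 457.6; primary income: dividends paid to foreign shareholders of resident firms 557.7.)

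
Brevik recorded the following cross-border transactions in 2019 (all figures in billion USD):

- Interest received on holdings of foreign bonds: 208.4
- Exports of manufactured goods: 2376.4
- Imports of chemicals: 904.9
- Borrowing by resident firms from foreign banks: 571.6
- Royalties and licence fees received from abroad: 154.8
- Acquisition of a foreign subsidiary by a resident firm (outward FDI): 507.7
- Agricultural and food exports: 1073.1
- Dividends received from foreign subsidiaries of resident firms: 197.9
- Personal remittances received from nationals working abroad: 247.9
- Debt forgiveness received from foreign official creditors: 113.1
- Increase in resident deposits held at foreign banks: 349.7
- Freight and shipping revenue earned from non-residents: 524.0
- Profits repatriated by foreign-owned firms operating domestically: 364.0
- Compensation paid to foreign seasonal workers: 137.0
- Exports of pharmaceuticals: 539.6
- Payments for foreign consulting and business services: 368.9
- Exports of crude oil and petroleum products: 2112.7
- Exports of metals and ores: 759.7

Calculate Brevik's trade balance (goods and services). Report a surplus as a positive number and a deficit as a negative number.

6266.5

Goods: 539.6 + 759.7 + 2112.7 + 2376.4 - 904.9 + 1073.1 = 5956.6
Services: 524.0 + 154.8 - 368.9 = 309.9
Trade balance = 5956.6 + 309.9 = 6266.5
(Excluded from the trade balance — primary income: interest received on holdings of foreign bonds 208.4, dividends received from foreign subsidiaries of resident firms 197.9, profits repatriated by foreign-owned firms operating domestically 364.0, compensation paid to foreign seasonal workers 137.0; financial account: borrowing by resident firms from foreign banks 571.6, acquisition of a foreign subsidiary by a resident firm (outward FDI) 507.7, increase in resident deposits held at foreign banks 349.7; secondary income: personal remittances received from nationals working abroad 247.9; capital account: debt forgiveness received from foreign official creditors 113.1.)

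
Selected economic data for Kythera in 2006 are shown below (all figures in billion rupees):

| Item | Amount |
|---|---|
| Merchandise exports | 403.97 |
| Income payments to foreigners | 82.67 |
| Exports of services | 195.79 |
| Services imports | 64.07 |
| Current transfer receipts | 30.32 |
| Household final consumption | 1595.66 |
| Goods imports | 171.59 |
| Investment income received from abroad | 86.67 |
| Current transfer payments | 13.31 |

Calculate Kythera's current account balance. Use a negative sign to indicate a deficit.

Goods balance = 403.97 - 171.59 = 232.38
Services balance = 195.79 - 64.07 = 131.72
Trade balance (goods + services) = 232.38 + 131.72 = 364.10
Net primary income = 86.67 - 82.67 = 4.00
Net secondary income = 30.32 - 13.31 = 17.01
Current account = 364.10 + 4.00 + 17.01 = 385.11

385.11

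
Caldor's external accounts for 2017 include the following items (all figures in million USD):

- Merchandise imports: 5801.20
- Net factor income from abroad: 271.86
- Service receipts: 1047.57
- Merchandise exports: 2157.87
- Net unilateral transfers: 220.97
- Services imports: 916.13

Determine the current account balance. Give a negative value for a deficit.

-3019.06

Goods balance = 2157.87 - 5801.20 = -3643.33
Services balance = 1047.57 - 916.13 = 131.44
Trade balance (goods + services) = -3643.33 + 131.44 = -3511.89
Net primary income = 271.86
Net secondary income = 220.97
Current account = -3511.89 + 271.86 + 220.97 = -3019.06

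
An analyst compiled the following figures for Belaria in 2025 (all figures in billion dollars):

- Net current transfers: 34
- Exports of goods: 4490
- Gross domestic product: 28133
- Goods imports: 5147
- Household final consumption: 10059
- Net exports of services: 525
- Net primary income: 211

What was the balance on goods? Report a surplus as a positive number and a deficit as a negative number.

Goods balance = 4490 - 5147 = -657

-657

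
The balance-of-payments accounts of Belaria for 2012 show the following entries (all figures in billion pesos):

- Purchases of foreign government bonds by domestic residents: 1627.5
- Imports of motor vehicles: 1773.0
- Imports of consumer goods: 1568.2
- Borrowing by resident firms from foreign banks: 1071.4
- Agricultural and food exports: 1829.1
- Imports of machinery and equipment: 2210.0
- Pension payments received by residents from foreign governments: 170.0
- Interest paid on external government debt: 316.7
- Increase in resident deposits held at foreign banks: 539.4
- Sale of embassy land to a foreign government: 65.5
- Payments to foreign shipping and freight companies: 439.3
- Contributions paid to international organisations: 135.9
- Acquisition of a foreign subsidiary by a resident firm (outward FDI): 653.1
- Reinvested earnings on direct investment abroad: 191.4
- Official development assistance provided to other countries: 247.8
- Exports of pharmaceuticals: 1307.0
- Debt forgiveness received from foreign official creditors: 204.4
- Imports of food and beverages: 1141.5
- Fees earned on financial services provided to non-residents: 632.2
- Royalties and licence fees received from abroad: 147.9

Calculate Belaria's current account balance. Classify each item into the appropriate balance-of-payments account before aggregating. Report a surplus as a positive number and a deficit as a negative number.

-3554.8

Goods: 1829.1 - 1773.0 - 2210.0 + 1307.0 - 1568.2 - 1141.5 = -3556.6
Services: 632.2 + 147.9 - 439.3 = 340.8
Primary income: -316.7 + 191.4 = -125.3
Secondary income: -135.9 + 170.0 - 247.8 = -213.7
Current account = (-3556.6) + 340.8 + (-125.3) + (-213.7) = -3554.8
(Excluded from the current account — financial account: purchases of foreign government bonds by domestic residents 1627.5, borrowing by resident firms from foreign banks 1071.4, increase in resident deposits held at foreign banks 539.4, acquisition of a foreign subsidiary by a resident firm (outward FDI) 653.1; capital account: sale of embassy land to a foreign government 65.5, debt forgiveness received from foreign official creditors 204.4.)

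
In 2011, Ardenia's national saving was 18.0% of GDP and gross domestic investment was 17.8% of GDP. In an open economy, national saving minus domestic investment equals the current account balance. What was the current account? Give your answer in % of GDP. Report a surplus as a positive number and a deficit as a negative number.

0.2

S - I = CA (net lending to the rest of the world).
CA = S - I = 18.0 - 17.8 = 0.2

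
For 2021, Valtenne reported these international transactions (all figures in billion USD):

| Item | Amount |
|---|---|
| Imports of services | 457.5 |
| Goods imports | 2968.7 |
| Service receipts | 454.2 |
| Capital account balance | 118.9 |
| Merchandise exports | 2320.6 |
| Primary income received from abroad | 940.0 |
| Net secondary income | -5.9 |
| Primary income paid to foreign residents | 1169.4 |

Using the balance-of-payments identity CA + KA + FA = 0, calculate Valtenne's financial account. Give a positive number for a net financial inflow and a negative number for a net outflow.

Goods balance = 2320.6 - 2968.7 = -648.1
Services balance = 454.2 - 457.5 = -3.3
Trade balance (goods + services) = -648.1 + (-3.3) = -651.4
Net primary income = 940.0 - 1169.4 = -229.4
Net secondary income = -5.9
Current account = -651.4 + (-229.4) + (-5.9) = -886.7
Financial account = -(-886.7 + 118.9) = 767.8

767.8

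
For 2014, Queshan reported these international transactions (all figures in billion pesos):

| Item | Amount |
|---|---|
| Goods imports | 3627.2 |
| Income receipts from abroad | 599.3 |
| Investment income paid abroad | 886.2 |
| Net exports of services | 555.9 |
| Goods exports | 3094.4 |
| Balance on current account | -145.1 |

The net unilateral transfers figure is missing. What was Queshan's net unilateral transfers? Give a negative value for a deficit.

118.7

Current account = goods balance + services balance + net primary income + net secondary income
Sum of the known components = -263.8
Net unilateral transfers = CA - (known components) = -145.1 - (-263.8) = 118.7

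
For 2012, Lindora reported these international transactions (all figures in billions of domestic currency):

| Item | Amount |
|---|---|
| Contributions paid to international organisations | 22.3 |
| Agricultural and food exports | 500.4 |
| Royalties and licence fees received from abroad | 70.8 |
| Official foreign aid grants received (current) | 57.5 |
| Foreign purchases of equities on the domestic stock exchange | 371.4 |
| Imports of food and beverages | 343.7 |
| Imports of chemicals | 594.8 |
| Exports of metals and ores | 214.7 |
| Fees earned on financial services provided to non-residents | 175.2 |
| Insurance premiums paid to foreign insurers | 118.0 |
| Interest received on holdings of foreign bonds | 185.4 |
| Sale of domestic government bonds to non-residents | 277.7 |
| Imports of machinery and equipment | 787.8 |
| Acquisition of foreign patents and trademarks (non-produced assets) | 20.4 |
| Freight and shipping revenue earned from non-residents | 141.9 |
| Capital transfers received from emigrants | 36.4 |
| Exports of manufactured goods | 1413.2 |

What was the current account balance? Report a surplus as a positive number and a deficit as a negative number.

892.5

Goods: 1413.2 - 594.8 - 343.7 - 787.8 + 500.4 + 214.7 = 402.0
Services: -118.0 + 141.9 + 175.2 + 70.8 = 269.9
Primary income: 185.4
Secondary income: -22.3 + 57.5 = 35.2
Current account = 402.0 + 269.9 + 185.4 + 35.2 = 892.5
(Excluded from the current account — financial account: foreign purchases of equities on the domestic stock exchange 371.4, sale of domestic government bonds to non-residents 277.7; capital account: acquisition of foreign patents and trademarks (non-produced assets) 20.4, capital transfers received from emigrants 36.4.)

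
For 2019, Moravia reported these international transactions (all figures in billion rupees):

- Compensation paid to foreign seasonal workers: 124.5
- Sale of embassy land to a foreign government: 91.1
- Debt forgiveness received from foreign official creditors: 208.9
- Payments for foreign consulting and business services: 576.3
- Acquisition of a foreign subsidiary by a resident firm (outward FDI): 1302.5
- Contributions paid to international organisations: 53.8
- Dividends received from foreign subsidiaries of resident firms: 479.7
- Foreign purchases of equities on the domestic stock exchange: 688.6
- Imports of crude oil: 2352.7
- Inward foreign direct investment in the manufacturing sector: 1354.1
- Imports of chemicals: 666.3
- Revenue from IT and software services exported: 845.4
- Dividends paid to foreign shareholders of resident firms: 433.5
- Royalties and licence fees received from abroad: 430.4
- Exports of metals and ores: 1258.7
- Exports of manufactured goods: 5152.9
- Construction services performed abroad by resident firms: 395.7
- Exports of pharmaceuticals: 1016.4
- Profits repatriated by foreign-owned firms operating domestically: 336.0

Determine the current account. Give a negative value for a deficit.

Goods: 5152.9 + 1016.4 + 1258.7 - 2352.7 - 666.3 = 4409.0
Services: -576.3 + 395.7 + 430.4 + 845.4 = 1095.2
Primary income: -336.0 - 433.5 - 124.5 + 479.7 = -414.3
Secondary income: -53.8
Current account = 4409.0 + 1095.2 + (-414.3) + (-53.8) = 5036.1
(Excluded from the current account — capital account: sale of embassy land to a foreign government 91.1, debt forgiveness received from foreign official creditors 208.9; financial account: acquisition of a foreign subsidiary by a resident firm (outward FDI) 1302.5, foreign purchases of equities on the domestic stock exchange 688.6, inward foreign direct investment in the manufacturing sector 1354.1.)

5036.1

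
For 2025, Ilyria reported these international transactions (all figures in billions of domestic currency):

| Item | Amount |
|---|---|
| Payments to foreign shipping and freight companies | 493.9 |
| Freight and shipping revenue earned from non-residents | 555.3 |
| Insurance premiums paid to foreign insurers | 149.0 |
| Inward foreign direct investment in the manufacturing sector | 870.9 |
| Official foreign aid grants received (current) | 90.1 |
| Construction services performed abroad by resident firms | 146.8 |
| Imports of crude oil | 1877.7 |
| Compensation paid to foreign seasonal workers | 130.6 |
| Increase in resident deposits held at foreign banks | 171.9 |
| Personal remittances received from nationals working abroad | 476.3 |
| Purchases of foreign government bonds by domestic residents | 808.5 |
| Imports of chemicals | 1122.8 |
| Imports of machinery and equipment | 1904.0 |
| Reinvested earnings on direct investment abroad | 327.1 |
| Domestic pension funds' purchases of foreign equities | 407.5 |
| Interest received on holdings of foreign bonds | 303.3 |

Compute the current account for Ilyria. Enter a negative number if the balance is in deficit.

Goods: -1122.8 - 1904.0 - 1877.7 = -4904.5
Services: 555.3 - 493.9 + 146.8 - 149.0 = 59.2
Primary income: -130.6 + 327.1 + 303.3 = 499.8
Secondary income: 90.1 + 476.3 = 566.4
Current account = (-4904.5) + 59.2 + 499.8 + 566.4 = -3779.1
(Excluded from the current account — financial account: inward foreign direct investment in the manufacturing sector 870.9, increase in resident deposits held at foreign banks 171.9, purchases of foreign government bonds by domestic residents 808.5, domestic pension funds' purchases of foreign equities 407.5.)

-3779.1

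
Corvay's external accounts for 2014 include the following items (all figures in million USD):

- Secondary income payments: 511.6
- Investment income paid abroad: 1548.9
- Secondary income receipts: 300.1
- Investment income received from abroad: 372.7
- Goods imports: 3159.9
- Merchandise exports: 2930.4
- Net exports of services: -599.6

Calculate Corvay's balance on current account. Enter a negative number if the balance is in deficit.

-2216.8

Goods balance = 2930.4 - 3159.9 = -229.5
Services balance = -599.6
Trade balance (goods + services) = -229.5 + (-599.6) = -829.1
Net primary income = 372.7 - 1548.9 = -1176.2
Net secondary income = 300.1 - 511.6 = -211.5
Current account = -829.1 + (-1176.2) + (-211.5) = -2216.8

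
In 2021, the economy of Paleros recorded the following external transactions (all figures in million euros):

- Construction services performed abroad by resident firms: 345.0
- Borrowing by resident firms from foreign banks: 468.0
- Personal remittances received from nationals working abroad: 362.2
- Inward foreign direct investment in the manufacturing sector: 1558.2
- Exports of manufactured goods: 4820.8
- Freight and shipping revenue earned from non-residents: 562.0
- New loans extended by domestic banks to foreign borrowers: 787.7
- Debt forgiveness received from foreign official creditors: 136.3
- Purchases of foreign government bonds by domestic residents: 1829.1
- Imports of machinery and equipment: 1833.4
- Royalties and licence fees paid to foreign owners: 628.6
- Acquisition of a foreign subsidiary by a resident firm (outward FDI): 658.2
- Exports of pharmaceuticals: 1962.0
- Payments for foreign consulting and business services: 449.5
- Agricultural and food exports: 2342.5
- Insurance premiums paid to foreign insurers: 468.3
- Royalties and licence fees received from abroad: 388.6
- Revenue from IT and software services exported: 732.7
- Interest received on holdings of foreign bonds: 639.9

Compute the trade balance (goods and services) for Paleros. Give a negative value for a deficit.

Goods: 4820.8 + 2342.5 - 1833.4 + 1962.0 = 7291.9
Services: 732.7 + 345.0 - 449.5 + 388.6 - 628.6 - 468.3 + 562.0 = 481.9
Trade balance = 7291.9 + 481.9 = 7773.8
(Excluded from the trade balance — financial account: borrowing by resident firms from foreign banks 468.0, inward foreign direct investment in the manufacturing sector 1558.2, new loans extended by domestic banks to foreign borrowers 787.7, purchases of foreign government bonds by domestic residents 1829.1, acquisition of a foreign subsidiary by a resident firm (outward FDI) 658.2; secondary income: personal remittances received from nationals working abroad 362.2; capital account: debt forgiveness received from foreign official creditors 136.3; primary income: interest received on holdings of foreign bonds 639.9.)

7773.8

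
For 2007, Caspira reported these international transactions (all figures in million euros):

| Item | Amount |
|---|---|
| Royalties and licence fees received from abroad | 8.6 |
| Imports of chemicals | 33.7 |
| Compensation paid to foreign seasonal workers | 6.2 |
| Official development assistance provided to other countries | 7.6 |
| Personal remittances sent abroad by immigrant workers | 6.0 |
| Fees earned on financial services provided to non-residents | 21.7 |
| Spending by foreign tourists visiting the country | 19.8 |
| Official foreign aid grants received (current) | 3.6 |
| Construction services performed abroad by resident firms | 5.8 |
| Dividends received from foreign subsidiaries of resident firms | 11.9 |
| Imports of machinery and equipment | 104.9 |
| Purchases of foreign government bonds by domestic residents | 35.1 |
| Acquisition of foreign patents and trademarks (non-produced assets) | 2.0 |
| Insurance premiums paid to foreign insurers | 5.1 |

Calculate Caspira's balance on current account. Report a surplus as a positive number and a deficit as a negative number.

-92.1

Goods: -104.9 - 33.7 = -138.6
Services: 5.8 + 19.8 + 8.6 - 5.1 + 21.7 = 50.8
Primary income: -6.2 + 11.9 = 5.7
Secondary income: -6.0 - 7.6 + 3.6 = -10.0
Current account = (-138.6) + 50.8 + 5.7 + (-10.0) = -92.1
(Excluded from the current account — financial account: purchases of foreign government bonds by domestic residents 35.1; capital account: acquisition of foreign patents and trademarks (non-produced assets) 2.0.)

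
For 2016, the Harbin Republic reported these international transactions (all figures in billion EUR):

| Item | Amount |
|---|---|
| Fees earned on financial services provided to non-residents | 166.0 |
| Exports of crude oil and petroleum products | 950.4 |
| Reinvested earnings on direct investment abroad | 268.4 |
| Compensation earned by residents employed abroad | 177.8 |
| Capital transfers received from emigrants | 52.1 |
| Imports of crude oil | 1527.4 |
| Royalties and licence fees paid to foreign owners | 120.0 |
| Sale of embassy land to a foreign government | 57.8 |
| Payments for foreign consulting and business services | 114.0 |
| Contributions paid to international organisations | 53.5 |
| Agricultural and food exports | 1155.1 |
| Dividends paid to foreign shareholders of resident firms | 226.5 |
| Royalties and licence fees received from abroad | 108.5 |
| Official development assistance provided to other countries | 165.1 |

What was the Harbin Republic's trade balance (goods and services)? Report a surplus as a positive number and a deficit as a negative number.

Goods: -1527.4 + 950.4 + 1155.1 = 578.1
Services: -120.0 + 166.0 - 114.0 + 108.5 = 40.5
Trade balance = 578.1 + 40.5 = 618.6
(Excluded from the trade balance — primary income: reinvested earnings on direct investment abroad 268.4, compensation earned by residents employed abroad 177.8, dividends paid to foreign shareholders of resident firms 226.5; capital account: capital transfers received from emigrants 52.1, sale of embassy land to a foreign government 57.8; secondary income: contributions paid to international organisations 53.5, official development assistance provided to other countries 165.1.)

618.6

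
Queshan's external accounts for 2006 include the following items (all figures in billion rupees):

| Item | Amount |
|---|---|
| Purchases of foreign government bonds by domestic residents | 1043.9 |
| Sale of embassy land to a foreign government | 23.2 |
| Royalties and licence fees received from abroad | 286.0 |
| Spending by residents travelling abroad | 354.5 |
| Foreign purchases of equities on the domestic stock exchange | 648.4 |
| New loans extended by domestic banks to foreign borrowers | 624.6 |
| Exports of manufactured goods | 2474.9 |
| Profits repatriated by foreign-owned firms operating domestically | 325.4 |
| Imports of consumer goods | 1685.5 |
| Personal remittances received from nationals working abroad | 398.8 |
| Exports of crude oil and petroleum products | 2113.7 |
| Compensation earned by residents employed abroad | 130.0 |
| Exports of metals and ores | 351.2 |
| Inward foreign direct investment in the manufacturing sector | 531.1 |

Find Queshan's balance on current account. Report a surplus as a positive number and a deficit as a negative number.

3389.2

Goods: 351.2 + 2113.7 + 2474.9 - 1685.5 = 3254.3
Services: 286.0 - 354.5 = -68.5
Primary income: 130.0 - 325.4 = -195.4
Secondary income: 398.8
Current account = 3254.3 + (-68.5) + (-195.4) + 398.8 = 3389.2
(Excluded from the current account — financial account: purchases of foreign government bonds by domestic residents 1043.9, foreign purchases of equities on the domestic stock exchange 648.4, new loans extended by domestic banks to foreign borrowers 624.6, inward foreign direct investment in the manufacturing sector 531.1; capital account: sale of embassy land to a foreign government 23.2.)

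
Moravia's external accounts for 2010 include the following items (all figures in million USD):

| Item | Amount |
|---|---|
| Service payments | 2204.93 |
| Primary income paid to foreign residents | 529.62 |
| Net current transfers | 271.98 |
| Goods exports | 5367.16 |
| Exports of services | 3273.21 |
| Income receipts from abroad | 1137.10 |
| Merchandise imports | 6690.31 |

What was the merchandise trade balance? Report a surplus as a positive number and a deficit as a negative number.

-1323.15

Goods balance = 5367.16 - 6690.31 = -1323.15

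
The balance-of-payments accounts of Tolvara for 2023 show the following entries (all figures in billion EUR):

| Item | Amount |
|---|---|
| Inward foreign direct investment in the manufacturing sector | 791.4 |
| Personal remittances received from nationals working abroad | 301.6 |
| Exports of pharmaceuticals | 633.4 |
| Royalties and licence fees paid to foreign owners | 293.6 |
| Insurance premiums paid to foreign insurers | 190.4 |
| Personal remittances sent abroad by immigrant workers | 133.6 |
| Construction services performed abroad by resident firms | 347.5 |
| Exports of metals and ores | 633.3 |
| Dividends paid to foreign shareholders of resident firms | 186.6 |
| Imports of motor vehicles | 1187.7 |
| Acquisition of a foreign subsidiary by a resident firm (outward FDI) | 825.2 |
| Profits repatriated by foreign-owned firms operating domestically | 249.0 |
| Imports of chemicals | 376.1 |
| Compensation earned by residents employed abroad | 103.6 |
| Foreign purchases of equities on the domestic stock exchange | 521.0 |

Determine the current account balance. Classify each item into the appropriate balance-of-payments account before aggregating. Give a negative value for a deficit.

-597.6

Goods: -376.1 - 1187.7 + 633.3 + 633.4 = -297.1
Services: 347.5 - 293.6 - 190.4 = -136.5
Primary income: -249.0 - 186.6 + 103.6 = -332.0
Secondary income: -133.6 + 301.6 = 168.0
Current account = (-297.1) + (-136.5) + (-332.0) + 168.0 = -597.6
(Excluded from the current account — financial account: inward foreign direct investment in the manufacturing sector 791.4, acquisition of a foreign subsidiary by a resident firm (outward FDI) 825.2, foreign purchases of equities on the domestic stock exchange 521.0.)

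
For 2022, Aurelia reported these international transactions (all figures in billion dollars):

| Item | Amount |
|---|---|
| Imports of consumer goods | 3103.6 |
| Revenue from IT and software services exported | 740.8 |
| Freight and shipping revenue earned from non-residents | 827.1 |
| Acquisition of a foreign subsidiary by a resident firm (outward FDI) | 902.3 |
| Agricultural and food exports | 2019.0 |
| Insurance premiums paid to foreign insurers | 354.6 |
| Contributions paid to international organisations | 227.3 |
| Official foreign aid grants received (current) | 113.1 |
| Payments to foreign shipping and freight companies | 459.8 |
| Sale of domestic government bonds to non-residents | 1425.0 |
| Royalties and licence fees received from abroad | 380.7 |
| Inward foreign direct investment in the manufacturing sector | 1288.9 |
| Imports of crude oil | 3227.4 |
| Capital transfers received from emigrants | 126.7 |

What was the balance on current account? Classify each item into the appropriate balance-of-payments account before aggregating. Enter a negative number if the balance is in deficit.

-3292.0

Goods: 2019.0 - 3227.4 - 3103.6 = -4312.0
Services: -459.8 + 740.8 + 827.1 - 354.6 + 380.7 = 1134.2
Secondary income: -227.3 + 113.1 = -114.2
Current account = (-4312.0) + 1134.2 + (-114.2) = -3292.0
(Excluded from the current account — financial account: acquisition of a foreign subsidiary by a resident firm (outward FDI) 902.3, sale of domestic government bonds to non-residents 1425.0, inward foreign direct investment in the manufacturing sector 1288.9; capital account: capital transfers received from emigrants 126.7.)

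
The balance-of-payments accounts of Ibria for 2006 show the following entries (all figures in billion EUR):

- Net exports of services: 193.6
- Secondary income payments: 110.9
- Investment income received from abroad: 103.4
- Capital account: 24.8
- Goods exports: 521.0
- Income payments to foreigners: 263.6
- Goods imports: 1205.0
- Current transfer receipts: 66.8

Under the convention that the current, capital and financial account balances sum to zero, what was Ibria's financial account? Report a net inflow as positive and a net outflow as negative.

Goods balance = 521.0 - 1205.0 = -684.0
Services balance = 193.6
Trade balance (goods + services) = -684.0 + 193.6 = -490.4
Net primary income = 103.4 - 263.6 = -160.2
Net secondary income = 66.8 - 110.9 = -44.1
Current account = -490.4 + (-160.2) + (-44.1) = -694.7
Financial account = -(-694.7 + 24.8) = 669.9

669.9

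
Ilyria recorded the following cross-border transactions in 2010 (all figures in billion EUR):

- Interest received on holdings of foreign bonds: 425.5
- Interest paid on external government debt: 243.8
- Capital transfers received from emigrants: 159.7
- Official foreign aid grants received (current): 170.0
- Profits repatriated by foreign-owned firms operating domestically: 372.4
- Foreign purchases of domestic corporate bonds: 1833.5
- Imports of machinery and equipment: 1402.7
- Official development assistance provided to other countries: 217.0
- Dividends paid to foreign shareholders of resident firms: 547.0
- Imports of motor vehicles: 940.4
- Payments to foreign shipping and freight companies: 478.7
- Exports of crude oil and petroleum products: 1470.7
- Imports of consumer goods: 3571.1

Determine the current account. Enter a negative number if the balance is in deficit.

-5706.9

Goods: -940.4 - 3571.1 - 1402.7 + 1470.7 = -4443.5
Services: -478.7
Primary income: -372.4 - 243.8 - 547.0 + 425.5 = -737.7
Secondary income: 170.0 - 217.0 = -47.0
Current account = (-4443.5) + (-478.7) + (-737.7) + (-47.0) = -5706.9
(Excluded from the current account — capital account: capital transfers received from emigrants 159.7; financial account: foreign purchases of domestic corporate bonds 1833.5.)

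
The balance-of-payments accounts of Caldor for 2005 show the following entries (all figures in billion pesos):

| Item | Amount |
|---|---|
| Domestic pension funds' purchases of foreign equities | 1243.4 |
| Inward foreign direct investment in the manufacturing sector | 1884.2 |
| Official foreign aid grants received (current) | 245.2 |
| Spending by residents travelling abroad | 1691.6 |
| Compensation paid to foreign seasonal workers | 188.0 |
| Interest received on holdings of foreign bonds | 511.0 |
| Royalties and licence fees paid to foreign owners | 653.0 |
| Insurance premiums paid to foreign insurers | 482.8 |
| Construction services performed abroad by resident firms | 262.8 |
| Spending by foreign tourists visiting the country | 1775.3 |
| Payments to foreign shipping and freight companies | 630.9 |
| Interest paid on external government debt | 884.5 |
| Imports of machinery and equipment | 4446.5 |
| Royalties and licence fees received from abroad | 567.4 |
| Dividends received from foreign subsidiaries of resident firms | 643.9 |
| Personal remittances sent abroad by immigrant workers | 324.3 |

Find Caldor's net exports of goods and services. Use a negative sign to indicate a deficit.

Goods: -4446.5
Services: -482.8 + 262.8 - 653.0 + 1775.3 - 630.9 - 1691.6 + 567.4 = -852.8
Trade balance = -4446.5 + (-852.8) = -5299.3
(Excluded from the trade balance — financial account: domestic pension funds' purchases of foreign equities 1243.4, inward foreign direct investment in the manufacturing sector 1884.2; secondary income: official foreign aid grants received (current) 245.2, personal remittances sent abroad by immigrant workers 324.3; primary income: compensation paid to foreign seasonal workers 188.0, interest received on holdings of foreign bonds 511.0, interest paid on external government debt 884.5, dividends received from foreign subsidiaries of resident firms 643.9.)

-5299.3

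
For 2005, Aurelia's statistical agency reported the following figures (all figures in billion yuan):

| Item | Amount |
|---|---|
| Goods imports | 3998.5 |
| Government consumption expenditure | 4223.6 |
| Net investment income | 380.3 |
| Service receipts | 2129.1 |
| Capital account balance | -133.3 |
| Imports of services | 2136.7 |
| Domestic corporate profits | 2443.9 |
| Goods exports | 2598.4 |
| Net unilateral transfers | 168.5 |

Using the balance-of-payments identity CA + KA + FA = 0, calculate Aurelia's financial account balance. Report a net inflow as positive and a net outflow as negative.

Goods balance = 2598.4 - 3998.5 = -1400.1
Services balance = 2129.1 - 2136.7 = -7.6
Trade balance (goods + services) = -1400.1 + (-7.6) = -1407.7
Net primary income = 380.3
Net secondary income = 168.5
Current account = -1407.7 + 380.3 + 168.5 = -858.9
Financial account = -(-858.9 + (-133.3)) = 992.2

992.2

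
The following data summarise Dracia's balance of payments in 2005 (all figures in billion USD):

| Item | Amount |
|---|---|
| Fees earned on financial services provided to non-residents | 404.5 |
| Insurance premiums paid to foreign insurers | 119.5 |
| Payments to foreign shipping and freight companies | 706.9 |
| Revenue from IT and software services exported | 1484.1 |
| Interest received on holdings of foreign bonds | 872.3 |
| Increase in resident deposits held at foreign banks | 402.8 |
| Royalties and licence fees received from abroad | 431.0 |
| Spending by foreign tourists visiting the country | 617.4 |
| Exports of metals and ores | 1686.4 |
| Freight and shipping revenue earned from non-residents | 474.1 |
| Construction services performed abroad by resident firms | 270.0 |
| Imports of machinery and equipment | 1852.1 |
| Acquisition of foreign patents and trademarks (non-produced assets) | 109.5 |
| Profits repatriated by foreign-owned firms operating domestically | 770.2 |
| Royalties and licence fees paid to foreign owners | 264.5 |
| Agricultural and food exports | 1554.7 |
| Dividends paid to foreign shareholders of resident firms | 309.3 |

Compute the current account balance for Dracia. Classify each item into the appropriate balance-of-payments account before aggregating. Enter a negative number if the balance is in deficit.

Goods: -1852.1 + 1554.7 + 1686.4 = 1389.0
Services: 617.4 + 404.5 + 1484.1 + 270.0 + 431.0 - 706.9 - 119.5 + 474.1 - 264.5 = 2590.2
Primary income: -309.3 + 872.3 - 770.2 = -207.2
Current account = 1389.0 + 2590.2 + (-207.2) = 3772.0
(Excluded from the current account — financial account: increase in resident deposits held at foreign banks 402.8; capital account: acquisition of foreign patents and trademarks (non-produced assets) 109.5.)

3772.0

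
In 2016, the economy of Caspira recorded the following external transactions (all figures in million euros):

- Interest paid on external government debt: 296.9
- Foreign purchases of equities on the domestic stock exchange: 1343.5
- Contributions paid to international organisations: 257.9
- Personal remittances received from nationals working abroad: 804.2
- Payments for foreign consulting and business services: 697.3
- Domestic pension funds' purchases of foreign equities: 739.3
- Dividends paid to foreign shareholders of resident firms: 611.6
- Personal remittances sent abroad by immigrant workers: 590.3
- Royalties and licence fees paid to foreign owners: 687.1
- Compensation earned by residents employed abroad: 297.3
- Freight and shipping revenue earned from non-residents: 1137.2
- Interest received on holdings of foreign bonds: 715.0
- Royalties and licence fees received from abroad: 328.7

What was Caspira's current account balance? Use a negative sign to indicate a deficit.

141.3

Services: 1137.2 - 687.1 - 697.3 + 328.7 = 81.5
Primary income: 297.3 - 611.6 + 715.0 - 296.9 = 103.8
Secondary income: -590.3 + 804.2 - 257.9 = -44.0
Current account = 81.5 + 103.8 + (-44.0) = 141.3
(Excluded from the current account — financial account: foreign purchases of equities on the domestic stock exchange 1343.5, domestic pension funds' purchases of foreign equities 739.3.)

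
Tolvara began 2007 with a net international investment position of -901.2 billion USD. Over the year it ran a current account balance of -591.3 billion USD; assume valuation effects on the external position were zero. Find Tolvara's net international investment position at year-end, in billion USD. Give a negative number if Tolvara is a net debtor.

-1492.5

With no valuation effects, change in NIIP = current account = -591.3
End-of-year NIIP = -901.2 + (-591.3) = -1492.5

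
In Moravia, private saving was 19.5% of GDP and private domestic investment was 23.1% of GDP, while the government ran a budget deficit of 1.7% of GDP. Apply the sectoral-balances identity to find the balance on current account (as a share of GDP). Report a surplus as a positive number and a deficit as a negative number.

-5.3

By the sectoral-balances identity, CA = (S_private - I) + (T - G).
Private balance = 19.5 - 23.1 = -3.6
Government balance (T - G) = -1.7
CA = -3.6 + (-1.7) = -5.3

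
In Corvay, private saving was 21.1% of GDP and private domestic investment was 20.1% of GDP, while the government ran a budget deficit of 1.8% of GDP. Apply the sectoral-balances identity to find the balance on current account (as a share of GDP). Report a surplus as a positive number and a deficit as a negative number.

-0.8

By the sectoral-balances identity, CA = (S_private - I) + (T - G).
Private balance = 21.1 - 20.1 = 1.0
Government balance (T - G) = -1.8
CA = 1.0 + (-1.8) = -0.8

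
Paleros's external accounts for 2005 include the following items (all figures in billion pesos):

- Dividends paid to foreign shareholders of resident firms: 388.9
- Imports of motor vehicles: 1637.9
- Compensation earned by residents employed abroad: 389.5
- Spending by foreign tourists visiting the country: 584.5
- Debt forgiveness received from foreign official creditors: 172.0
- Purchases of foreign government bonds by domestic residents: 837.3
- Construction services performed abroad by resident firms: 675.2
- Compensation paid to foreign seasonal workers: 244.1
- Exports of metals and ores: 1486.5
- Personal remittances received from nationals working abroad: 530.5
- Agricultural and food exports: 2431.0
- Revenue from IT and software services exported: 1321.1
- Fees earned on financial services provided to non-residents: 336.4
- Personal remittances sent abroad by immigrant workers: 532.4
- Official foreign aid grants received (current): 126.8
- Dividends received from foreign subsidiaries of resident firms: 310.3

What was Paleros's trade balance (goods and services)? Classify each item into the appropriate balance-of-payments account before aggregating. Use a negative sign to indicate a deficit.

Goods: 1486.5 - 1637.9 + 2431.0 = 2279.6
Services: 675.2 + 1321.1 + 584.5 + 336.4 = 2917.2
Trade balance = 2279.6 + 2917.2 = 5196.8
(Excluded from the trade balance — primary income: dividends paid to foreign shareholders of resident firms 388.9, compensation earned by residents employed abroad 389.5, compensation paid to foreign seasonal workers 244.1, dividends received from foreign subsidiaries of resident firms 310.3; capital account: debt forgiveness received from foreign official creditors 172.0; financial account: purchases of foreign government bonds by domestic residents 837.3; secondary income: personal remittances received from nationals working abroad 530.5, personal remittances sent abroad by immigrant workers 532.4, official foreign aid grants received (current) 126.8.)

5196.8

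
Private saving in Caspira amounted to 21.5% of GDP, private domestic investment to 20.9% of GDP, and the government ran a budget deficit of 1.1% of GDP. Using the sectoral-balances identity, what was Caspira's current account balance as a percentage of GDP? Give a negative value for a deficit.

-0.5

By the sectoral-balances identity, CA = (S_private - I) + (T - G).
Private balance = 21.5 - 20.9 = 0.6
Government balance (T - G) = -1.1
CA = 0.6 + (-1.1) = -0.5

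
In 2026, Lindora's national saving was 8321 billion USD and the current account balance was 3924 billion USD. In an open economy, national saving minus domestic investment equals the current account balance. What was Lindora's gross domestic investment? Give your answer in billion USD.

4397

S - I = CA (net lending to the rest of the world).
I = S - CA = 8321 - 3924 = 4397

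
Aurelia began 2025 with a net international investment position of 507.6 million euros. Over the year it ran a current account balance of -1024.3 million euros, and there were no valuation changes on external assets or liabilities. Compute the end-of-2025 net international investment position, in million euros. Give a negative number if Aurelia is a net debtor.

-516.7

With no valuation effects, change in NIIP = current account = -1024.3
End-of-year NIIP = 507.6 + (-1024.3) = -516.7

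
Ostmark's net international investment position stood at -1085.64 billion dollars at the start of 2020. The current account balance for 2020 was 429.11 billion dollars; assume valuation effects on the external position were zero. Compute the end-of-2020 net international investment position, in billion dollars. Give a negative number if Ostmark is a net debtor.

With no valuation effects, change in NIIP = current account = 429.11
End-of-year NIIP = -1085.64 + 429.11 = -656.53

-656.53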